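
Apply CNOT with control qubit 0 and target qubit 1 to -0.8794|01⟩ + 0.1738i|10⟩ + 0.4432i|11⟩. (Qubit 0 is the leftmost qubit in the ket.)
-0.8794|01⟩ + 0.4432i|10⟩ + 0.1738i|11⟩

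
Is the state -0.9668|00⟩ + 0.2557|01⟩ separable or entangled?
Separable

Writing the state as a|00⟩ + b|01⟩ + c|10⟩ + d|11⟩, it is a product state iff ad − bc = 0.
Here (a, b, c, d) = (-0.9668, 0.2557, 0, 0): ad − bc = (-0.9668)(0) − (0.2557)(0) = 0, so the state is separable.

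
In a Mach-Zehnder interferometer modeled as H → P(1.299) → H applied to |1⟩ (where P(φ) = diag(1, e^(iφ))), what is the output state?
(0.3658 - 0.4816i)|0⟩ + (0.6342 + 0.4816i)|1⟩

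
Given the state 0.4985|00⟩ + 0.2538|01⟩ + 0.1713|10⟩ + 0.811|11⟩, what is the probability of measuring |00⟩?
0.2485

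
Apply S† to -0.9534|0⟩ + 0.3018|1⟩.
-0.9534|0⟩ - 0.3018i|1⟩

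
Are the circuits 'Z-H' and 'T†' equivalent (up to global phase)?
No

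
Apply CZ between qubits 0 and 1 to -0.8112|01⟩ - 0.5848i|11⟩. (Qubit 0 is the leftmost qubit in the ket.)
-0.8112|01⟩ + 0.5848i|11⟩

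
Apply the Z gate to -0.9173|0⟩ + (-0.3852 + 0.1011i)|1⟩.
-0.9173|0⟩ + (0.3852 - 0.1011i)|1⟩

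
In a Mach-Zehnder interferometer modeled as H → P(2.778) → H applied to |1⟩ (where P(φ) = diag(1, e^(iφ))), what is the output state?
(0.9673 - 0.1778i)|0⟩ + (0.03269 + 0.1778i)|1⟩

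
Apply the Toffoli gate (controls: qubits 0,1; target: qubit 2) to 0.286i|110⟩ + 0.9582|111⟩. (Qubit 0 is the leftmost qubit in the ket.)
0.9582|110⟩ + 0.286i|111⟩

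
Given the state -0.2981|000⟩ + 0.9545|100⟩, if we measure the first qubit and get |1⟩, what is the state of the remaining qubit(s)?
|00⟩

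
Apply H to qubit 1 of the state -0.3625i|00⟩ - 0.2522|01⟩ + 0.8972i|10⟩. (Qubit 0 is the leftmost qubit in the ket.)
(-0.1783 - 0.2563i)|00⟩ + (0.1783 - 0.2563i)|01⟩ + 0.6344i|10⟩ + 0.6344i|11⟩

H on qubit 1 mixes each pair of kets that differ only in qubit 1: amplitudes (a, b) of (|…0…⟩, |…1…⟩) become ((a + b)/√2, (a − b)/√2). Kets absent from the input have amplitude 0.
(|00⟩, |01⟩): (a, b) = (-0.3625i, -0.2522) → ((-0.1783 - 0.2563i), (0.1783 - 0.2563i))
(|10⟩, |11⟩): (a, b) = (0.8972i, 0) → (0.6344i, 0.6344i)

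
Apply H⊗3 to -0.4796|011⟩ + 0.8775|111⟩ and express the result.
0.1407|000⟩ - 0.1407|001⟩ - 0.1407|010⟩ + 0.1407|011⟩ - 0.4798|100⟩ + 0.4798|101⟩ + 0.4798|110⟩ - 0.4798|111⟩

H⊗3 gives amp(|y⟩) = (1/2√2) Σ_x (−1)^(x·y) amp(|x⟩), where x·y is the number of positions in which both x and y have a 1.
|000⟩: (-0.4796 + 0.8775)/(2√2) = 0.1407
|001⟩: (0.4796 - 0.8775)/(2√2) = -0.1407
|010⟩: (0.4796 - 0.8775)/(2√2) = -0.1407
|011⟩: (-0.4796 + 0.8775)/(2√2) = 0.1407
|100⟩: (-0.4796 - 0.8775)/(2√2) = -0.4798
|101⟩: (0.4796 + 0.8775)/(2√2) = 0.4798
|110⟩: (0.4796 + 0.8775)/(2√2) = 0.4798
|111⟩: (-0.4796 - 0.8775)/(2√2) = -0.4798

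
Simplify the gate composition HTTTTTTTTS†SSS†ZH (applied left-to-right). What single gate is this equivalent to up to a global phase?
X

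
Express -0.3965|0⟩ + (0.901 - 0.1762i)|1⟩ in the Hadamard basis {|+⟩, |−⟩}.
(0.3567 - 0.1246i)|+⟩ + (-0.9175 + 0.1246i)|−⟩

With |ψ⟩ = α|0⟩ + β|1⟩, the Hadamard-basis coefficients are ⟨+|ψ⟩ = (α + β)/√2 and ⟨−|ψ⟩ = (α − β)/√2.
Here α = -0.3965, β = (0.901 - 0.1762i): (α + β)/√2 = (0.3567 - 0.1246i), (α − β)/√2 = (-0.9175 + 0.1246i).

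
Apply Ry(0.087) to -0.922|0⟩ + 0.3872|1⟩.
-0.938|0⟩ + 0.3467|1⟩

Ry(0.087) = [[cos(θ/2), −sin(θ/2)], [sin(θ/2), cos(θ/2)]]; θ = 0.087, cos(θ/2) ≈ 0.999054, sin(θ/2) ≈ 0.0434863.
With a = amp(|0⟩) = -0.922 and b = amp(|1⟩) = 0.3872:
new amp(|0⟩) = (0.999054)·a + (-0.0434863)·b = -0.938
new amp(|1⟩) = (0.0434863)·a + (0.999054)·b = 0.3467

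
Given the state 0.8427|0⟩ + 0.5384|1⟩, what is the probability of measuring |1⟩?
0.2899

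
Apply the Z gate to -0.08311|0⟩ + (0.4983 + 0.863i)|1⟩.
-0.08311|0⟩ + (-0.4983 - 0.863i)|1⟩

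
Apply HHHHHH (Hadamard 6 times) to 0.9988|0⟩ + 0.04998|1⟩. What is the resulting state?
0.9988|0⟩ + 0.04998|1⟩

H² = I, so an even number of Hadamards cancels: H^6 = I and the state is unchanged.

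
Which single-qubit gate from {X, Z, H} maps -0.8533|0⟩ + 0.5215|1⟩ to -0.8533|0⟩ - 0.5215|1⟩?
Z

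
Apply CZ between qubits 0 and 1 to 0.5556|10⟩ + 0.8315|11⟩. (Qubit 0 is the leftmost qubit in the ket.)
0.5556|10⟩ - 0.8315|11⟩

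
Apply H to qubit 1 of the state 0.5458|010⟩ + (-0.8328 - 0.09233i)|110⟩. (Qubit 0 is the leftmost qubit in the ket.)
0.3859|000⟩ - 0.3859|010⟩ + (-0.5889 - 0.06529i)|100⟩ + (0.5889 + 0.06529i)|110⟩

H on qubit 1 mixes each pair of kets that differ only in qubit 1: amplitudes (a, b) of (|…0…⟩, |…1…⟩) become ((a + b)/√2, (a − b)/√2). Kets absent from the input have amplitude 0.
(|000⟩, |010⟩): (a, b) = (0, 0.5458) → (0.3859, -0.3859)
(|100⟩, |110⟩): (a, b) = (0, (-0.8328 - 0.09233i)) → ((-0.5889 - 0.06529i), (0.5889 + 0.06529i))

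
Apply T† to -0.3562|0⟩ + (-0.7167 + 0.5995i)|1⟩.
-0.3562|0⟩ + (-0.08287 + 0.9307i)|1⟩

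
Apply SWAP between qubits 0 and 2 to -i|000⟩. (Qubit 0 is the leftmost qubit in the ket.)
-i|000⟩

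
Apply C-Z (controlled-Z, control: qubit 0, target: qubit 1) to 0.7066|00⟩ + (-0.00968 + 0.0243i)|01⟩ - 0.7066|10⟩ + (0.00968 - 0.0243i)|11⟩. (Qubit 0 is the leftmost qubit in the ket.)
0.7066|00⟩ + (-0.00968 + 0.0243i)|01⟩ - 0.7066|10⟩ + (-0.00968 + 0.0243i)|11⟩

C-Z leaves the control-|0⟩ kets |00⟩, |01⟩ unchanged and applies Z to qubit 1 on the control-|1⟩ pair (|10⟩, |11⟩).
Z = [[1, 0], [0, -1]].
With a = amp(|10⟩) = -0.7066 and b = amp(|11⟩) = (0.00968 - 0.0243i):
new amp(|10⟩) = (1)·a = -0.7066
new amp(|11⟩) = (-1)·b = (-0.00968 + 0.0243i)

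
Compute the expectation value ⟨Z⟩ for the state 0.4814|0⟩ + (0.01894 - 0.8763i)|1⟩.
-0.5365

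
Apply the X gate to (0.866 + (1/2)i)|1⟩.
(0.866 + (1/2)i)|0⟩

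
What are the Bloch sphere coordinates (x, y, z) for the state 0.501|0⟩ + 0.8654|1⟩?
(0.8671, 0, -0.4979)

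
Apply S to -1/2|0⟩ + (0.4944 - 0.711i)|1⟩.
-1/2|0⟩ + (0.711 + 0.4944i)|1⟩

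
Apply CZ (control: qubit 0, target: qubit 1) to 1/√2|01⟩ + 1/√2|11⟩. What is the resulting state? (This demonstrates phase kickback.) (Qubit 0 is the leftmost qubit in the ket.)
1/√2|01⟩ - 1/√2|11⟩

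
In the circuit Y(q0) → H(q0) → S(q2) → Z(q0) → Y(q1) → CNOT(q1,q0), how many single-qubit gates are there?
5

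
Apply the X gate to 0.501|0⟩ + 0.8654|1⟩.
0.8654|0⟩ + 0.501|1⟩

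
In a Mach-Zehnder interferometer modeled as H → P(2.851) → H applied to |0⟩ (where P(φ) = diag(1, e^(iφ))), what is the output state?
(0.02096 + 0.1433i)|0⟩ + (0.979 - 0.1433i)|1⟩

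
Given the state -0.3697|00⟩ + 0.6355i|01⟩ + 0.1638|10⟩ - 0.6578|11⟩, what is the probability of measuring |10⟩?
0.02683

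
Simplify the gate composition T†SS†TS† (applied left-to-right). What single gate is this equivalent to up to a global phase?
S†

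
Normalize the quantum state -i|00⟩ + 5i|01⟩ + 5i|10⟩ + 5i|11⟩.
-0.1147i|00⟩ + 0.5735i|01⟩ + 0.5735i|10⟩ + 0.5735i|11⟩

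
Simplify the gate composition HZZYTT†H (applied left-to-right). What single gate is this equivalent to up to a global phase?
Y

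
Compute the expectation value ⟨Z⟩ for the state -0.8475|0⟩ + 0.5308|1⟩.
0.4365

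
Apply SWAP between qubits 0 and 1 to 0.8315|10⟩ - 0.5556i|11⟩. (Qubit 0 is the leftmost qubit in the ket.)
0.8315|01⟩ - 0.5556i|11⟩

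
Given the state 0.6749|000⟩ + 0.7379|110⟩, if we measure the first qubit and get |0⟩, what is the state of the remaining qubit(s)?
|00⟩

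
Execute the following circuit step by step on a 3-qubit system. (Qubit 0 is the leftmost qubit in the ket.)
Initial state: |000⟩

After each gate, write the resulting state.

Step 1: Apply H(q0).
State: 1/√2|000⟩ + 1/√2|100⟩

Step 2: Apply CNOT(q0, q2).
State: 1/√2|000⟩ + 1/√2|101⟩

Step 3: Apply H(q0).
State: 1/2|000⟩ + 1/2|001⟩ + 1/2|100⟩ - 1/2|101⟩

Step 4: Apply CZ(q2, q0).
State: 1/2|000⟩ + 1/2|001⟩ + 1/2|100⟩ + 1/2|101⟩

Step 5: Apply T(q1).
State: 1/2|000⟩ + 1/2|001⟩ + 1/2|100⟩ + 1/2|101⟩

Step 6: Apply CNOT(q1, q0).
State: 1/2|000⟩ + 1/2|001⟩ + 1/2|100⟩ + 1/2|101⟩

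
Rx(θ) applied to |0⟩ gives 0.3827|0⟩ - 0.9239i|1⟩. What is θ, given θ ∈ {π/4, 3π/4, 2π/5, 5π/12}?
3π/4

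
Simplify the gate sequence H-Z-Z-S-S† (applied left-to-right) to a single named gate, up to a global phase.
H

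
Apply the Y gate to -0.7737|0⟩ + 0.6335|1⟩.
-0.6335i|0⟩ - 0.7737i|1⟩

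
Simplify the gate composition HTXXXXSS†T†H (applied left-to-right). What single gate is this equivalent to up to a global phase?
I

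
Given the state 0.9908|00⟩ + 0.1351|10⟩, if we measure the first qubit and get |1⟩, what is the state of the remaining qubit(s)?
|0⟩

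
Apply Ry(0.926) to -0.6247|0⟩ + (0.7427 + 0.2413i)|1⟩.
(-0.8906 - 0.1078i)|0⟩ + (0.3855 + 0.2159i)|1⟩

Ry(0.926) = [[cos(θ/2), −sin(θ/2)], [sin(θ/2), cos(θ/2)]]; θ = 0.926, cos(θ/2) ≈ 0.894717, sin(θ/2) ≈ 0.446634.
With a = amp(|0⟩) = -0.6247 and b = amp(|1⟩) = (0.7427 + 0.2413i):
new amp(|0⟩) = (0.894717)·a + (-0.446634)·b = (-0.8906 - 0.1078i)
new amp(|1⟩) = (0.446634)·a + (0.894717)·b = (0.3855 + 0.2159i)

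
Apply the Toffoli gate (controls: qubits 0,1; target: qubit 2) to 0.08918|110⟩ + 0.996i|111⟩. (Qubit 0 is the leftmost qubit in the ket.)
0.996i|110⟩ + 0.08918|111⟩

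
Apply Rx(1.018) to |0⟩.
0.8732|0⟩ - 0.4873i|1⟩

Rx(1.018) = [[cos(θ/2), −i·sin(θ/2)], [−i·sin(θ/2), cos(θ/2)]]; θ = 1.018, cos(θ/2) ≈ 0.873232, sin(θ/2) ≈ 0.487304.
With a = amp(|0⟩) = 1 and b = amp(|1⟩) = 0:
new amp(|0⟩) = (0.873232)·a + (-0.487304i)·b = 0.8732
new amp(|1⟩) = (-0.487304i)·a + (0.873232)·b = -0.4873i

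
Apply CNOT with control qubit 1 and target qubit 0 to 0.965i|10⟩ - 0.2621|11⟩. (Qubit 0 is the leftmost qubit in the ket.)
-0.2621|01⟩ + 0.965i|10⟩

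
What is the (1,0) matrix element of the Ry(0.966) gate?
0.4644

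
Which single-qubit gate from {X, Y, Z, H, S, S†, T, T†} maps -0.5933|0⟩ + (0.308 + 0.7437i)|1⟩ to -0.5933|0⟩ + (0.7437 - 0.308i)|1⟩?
S†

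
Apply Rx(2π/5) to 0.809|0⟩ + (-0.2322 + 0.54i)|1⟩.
(0.9719 + 0.1365i)|0⟩ + (-0.1879 - 0.03865i)|1⟩

Rx(2π/5) = [[cos(θ/2), −i·sin(θ/2)], [−i·sin(θ/2), cos(θ/2)]]; θ = 2π/5, cos(θ/2) ≈ 0.809017, sin(θ/2) ≈ 0.587785.
With a = amp(|0⟩) = 0.809 and b = amp(|1⟩) = (-0.2322 + 0.54i):
new amp(|0⟩) = (0.809017)·a + (-0.587785i)·b = (0.9719 + 0.1365i)
new amp(|1⟩) = (-0.587785i)·a + (0.809017)·b = (-0.1879 - 0.03865i)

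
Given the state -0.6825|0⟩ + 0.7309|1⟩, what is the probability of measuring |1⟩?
0.5342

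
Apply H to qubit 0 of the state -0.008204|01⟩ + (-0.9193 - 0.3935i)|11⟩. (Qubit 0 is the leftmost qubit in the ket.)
(-0.6558 - 0.2782i)|01⟩ + (0.6442 + 0.2782i)|11⟩

H on qubit 0 mixes each pair of kets that differ only in qubit 0: amplitudes (a, b) of (|…0…⟩, |…1…⟩) become ((a + b)/√2, (a − b)/√2). Kets absent from the input have amplitude 0.
(|01⟩, |11⟩): (a, b) = (-0.008204, (-0.9193 - 0.3935i)) → ((-0.6558 - 0.2782i), (0.6442 + 0.2782i))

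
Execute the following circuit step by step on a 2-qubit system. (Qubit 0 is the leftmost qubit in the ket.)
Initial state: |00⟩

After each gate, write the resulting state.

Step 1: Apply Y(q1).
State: i|01⟩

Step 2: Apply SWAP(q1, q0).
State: i|10⟩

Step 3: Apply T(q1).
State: i|10⟩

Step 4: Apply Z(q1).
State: i|10⟩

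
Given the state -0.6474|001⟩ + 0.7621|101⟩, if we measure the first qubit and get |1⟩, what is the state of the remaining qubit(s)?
|01⟩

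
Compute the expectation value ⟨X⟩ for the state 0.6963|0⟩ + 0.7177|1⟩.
0.9995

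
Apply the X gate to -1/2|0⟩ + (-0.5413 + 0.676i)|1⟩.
(-0.5413 + 0.676i)|0⟩ - 1/2|1⟩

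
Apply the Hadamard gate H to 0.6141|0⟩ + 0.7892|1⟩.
0.9923|0⟩ - 0.1238|1⟩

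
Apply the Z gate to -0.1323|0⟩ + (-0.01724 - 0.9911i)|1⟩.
-0.1323|0⟩ + (0.01724 + 0.9911i)|1⟩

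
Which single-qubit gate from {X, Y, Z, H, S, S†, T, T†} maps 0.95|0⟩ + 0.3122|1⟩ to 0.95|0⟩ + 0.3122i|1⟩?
S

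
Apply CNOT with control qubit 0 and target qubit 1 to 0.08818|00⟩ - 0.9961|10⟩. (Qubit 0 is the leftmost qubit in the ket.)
0.08818|00⟩ - 0.9961|11⟩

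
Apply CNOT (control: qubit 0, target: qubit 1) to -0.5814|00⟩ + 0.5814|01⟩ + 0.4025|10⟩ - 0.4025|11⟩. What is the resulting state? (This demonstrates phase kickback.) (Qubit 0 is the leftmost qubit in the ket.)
-0.5814|00⟩ + 0.5814|01⟩ - 0.4025|10⟩ + 0.4025|11⟩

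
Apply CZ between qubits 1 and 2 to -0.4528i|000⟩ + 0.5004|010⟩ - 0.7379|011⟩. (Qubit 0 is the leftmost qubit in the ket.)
-0.4528i|000⟩ + 0.5004|010⟩ + 0.7379|011⟩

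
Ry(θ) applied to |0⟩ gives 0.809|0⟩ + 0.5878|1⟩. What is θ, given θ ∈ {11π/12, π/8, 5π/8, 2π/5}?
2π/5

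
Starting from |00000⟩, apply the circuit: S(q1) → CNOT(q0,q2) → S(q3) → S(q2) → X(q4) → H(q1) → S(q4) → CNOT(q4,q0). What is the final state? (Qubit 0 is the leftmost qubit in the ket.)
(1/√2)i|10001⟩ + (1/√2)i|11001⟩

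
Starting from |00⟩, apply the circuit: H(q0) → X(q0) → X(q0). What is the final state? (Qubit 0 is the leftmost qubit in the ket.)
1/√2|00⟩ + 1/√2|10⟩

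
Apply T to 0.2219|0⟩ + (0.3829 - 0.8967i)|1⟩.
0.2219|0⟩ + (0.9048 - 0.3633i)|1⟩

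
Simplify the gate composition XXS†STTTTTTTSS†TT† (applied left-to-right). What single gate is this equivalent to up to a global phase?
T†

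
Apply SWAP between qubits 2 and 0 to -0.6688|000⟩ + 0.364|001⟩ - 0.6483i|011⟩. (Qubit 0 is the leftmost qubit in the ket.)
-0.6688|000⟩ + 0.364|100⟩ - 0.6483i|110⟩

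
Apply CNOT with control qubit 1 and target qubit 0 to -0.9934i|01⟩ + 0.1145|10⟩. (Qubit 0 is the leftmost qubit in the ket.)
0.1145|10⟩ - 0.9934i|11⟩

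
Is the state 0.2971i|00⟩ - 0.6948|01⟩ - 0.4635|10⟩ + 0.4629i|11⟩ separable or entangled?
Entangled

Writing the state as a|00⟩ + b|01⟩ + c|10⟩ + d|11⟩, it is a product state iff ad − bc = 0.
Here (a, b, c, d) = (0.2971i, -0.6948, -0.4635, 0.4629i): ad − bc = (0.2971i)(0.4629i) − (-0.6948)(-0.4635) = -0.4596 ≠ 0, so the state is entangled.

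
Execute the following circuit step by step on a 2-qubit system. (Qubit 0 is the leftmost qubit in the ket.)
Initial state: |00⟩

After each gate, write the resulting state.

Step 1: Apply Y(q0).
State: i|10⟩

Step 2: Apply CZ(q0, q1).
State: i|10⟩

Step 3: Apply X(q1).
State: i|11⟩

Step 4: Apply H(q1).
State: (1/√2)i|10⟩ - (1/√2)i|11⟩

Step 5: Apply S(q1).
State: (1/√2)i|10⟩ + 1/√2|11⟩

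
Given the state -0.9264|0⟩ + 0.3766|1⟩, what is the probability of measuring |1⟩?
0.1418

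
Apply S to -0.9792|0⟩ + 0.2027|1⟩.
-0.9792|0⟩ + 0.2027i|1⟩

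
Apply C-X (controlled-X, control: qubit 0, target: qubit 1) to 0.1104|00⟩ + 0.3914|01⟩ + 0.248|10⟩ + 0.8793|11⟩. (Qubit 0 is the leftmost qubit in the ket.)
0.1104|00⟩ + 0.3914|01⟩ + 0.8793|10⟩ + 0.248|11⟩

C-X leaves the control-|0⟩ kets |00⟩, |01⟩ unchanged and applies X to qubit 1 on the control-|1⟩ pair (|10⟩, |11⟩).
X = [[0, 1], [1, 0]].
With a = amp(|10⟩) = 0.248 and b = amp(|11⟩) = 0.8793:
new amp(|10⟩) = (1)·b = 0.8793
new amp(|11⟩) = (1)·a = 0.248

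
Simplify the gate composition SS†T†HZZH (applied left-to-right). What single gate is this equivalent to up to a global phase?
T†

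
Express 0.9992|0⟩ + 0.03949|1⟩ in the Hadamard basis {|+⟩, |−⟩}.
0.7345|+⟩ + 0.6786|−⟩

With |ψ⟩ = α|0⟩ + β|1⟩, the Hadamard-basis coefficients are ⟨+|ψ⟩ = (α + β)/√2 and ⟨−|ψ⟩ = (α − β)/√2.
Here α = 0.9992, β = 0.03949: (α + β)/√2 = 0.7345, (α − β)/√2 = 0.6786.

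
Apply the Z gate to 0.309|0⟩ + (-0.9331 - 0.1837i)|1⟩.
0.309|0⟩ + (0.9331 + 0.1837i)|1⟩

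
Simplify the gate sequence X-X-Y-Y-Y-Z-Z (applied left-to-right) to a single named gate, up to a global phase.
Y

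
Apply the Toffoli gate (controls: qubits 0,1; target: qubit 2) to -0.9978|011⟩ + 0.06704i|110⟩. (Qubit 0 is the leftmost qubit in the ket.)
-0.9978|011⟩ + 0.06704i|111⟩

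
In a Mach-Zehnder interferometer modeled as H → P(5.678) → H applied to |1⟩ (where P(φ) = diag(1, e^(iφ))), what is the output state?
(0.0888 + 0.2845i)|0⟩ + (0.9112 - 0.2845i)|1⟩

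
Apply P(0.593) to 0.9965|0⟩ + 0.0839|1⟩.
0.9965|0⟩ + (0.06958 + 0.04689i)|1⟩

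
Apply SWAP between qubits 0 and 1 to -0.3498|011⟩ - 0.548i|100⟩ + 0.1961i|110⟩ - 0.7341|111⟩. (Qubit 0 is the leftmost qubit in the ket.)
-0.548i|010⟩ - 0.3498|101⟩ + 0.1961i|110⟩ - 0.7341|111⟩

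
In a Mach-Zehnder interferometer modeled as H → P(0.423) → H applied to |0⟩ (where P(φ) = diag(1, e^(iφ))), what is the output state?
(0.9559 + 0.2052i)|0⟩ + (0.04407 - 0.2052i)|1⟩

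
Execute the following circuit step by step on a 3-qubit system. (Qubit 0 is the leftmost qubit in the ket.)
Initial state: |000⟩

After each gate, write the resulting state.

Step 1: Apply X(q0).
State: |100⟩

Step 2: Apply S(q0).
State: i|100⟩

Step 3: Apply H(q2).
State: (1/√2)i|100⟩ + (1/√2)i|101⟩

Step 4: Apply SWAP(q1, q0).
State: (1/√2)i|010⟩ + (1/√2)i|011⟩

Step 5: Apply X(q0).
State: (1/√2)i|110⟩ + (1/√2)i|111⟩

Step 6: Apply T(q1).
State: (-1/2 + (1/2)i)|110⟩ + (-1/2 + (1/2)i)|111⟩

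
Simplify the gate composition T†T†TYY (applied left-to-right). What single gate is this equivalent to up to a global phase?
T†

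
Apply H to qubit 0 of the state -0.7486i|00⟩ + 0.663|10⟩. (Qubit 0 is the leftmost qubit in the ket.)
(0.4688 - 0.5293i)|00⟩ + (-0.4688 - 0.5293i)|10⟩

H on qubit 0 mixes each pair of kets that differ only in qubit 0: amplitudes (a, b) of (|…0…⟩, |…1…⟩) become ((a + b)/√2, (a − b)/√2). Kets absent from the input have amplitude 0.
(|00⟩, |10⟩): (a, b) = (-0.7486i, 0.663) → ((0.4688 - 0.5293i), (-0.4688 - 0.5293i))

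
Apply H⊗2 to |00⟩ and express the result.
1/2|00⟩ + 1/2|01⟩ + 1/2|10⟩ + 1/2|11⟩

H⊗2 gives amp(|y⟩) = (1/2) Σ_x (−1)^(x·y) amp(|x⟩), where x·y is the number of positions in which both x and y have a 1.
|00⟩: (1)/2 = 1/2
|01⟩: (1)/2 = 1/2
|10⟩: (1)/2 = 1/2
|11⟩: (1)/2 = 1/2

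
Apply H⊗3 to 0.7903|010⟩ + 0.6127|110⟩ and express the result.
0.496|000⟩ + 0.496|001⟩ - 0.496|010⟩ - 0.496|011⟩ + 0.06279|100⟩ + 0.06279|101⟩ - 0.06279|110⟩ - 0.06279|111⟩

H⊗3 gives amp(|y⟩) = (1/2√2) Σ_x (−1)^(x·y) amp(|x⟩), where x·y is the number of positions in which both x and y have a 1.
|000⟩: (0.7903 + 0.6127)/(2√2) = 0.496
|001⟩: (0.7903 + 0.6127)/(2√2) = 0.496
|010⟩: (-0.7903 - 0.6127)/(2√2) = -0.496
|011⟩: (-0.7903 - 0.6127)/(2√2) = -0.496
|100⟩: (0.7903 - 0.6127)/(2√2) = 0.06279
|101⟩: (0.7903 - 0.6127)/(2√2) = 0.06279
|110⟩: (-0.7903 + 0.6127)/(2√2) = -0.06279
|111⟩: (-0.7903 + 0.6127)/(2√2) = -0.06279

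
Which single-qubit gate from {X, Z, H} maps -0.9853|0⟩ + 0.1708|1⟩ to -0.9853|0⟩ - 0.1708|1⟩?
Z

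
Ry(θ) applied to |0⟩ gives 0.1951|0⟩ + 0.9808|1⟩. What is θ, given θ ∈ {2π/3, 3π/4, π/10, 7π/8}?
7π/8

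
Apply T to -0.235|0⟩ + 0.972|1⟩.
-0.235|0⟩ + (0.6873 + 0.6873i)|1⟩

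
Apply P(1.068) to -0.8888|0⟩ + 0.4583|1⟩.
-0.8888|0⟩ + (0.2208 + 0.4016i)|1⟩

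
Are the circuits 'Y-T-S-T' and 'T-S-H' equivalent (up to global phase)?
No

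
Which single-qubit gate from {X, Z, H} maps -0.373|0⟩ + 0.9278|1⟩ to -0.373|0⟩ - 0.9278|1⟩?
Z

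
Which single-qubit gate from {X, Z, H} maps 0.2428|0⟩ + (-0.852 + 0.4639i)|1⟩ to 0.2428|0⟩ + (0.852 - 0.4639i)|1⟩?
Z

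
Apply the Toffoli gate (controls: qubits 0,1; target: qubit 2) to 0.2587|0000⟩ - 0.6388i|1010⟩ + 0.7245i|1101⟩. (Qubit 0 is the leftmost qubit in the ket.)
0.2587|0000⟩ - 0.6388i|1010⟩ + 0.7245i|1111⟩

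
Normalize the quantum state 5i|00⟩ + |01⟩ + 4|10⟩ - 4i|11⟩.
0.6565i|00⟩ + 0.1313|01⟩ + 0.5252|10⟩ - 0.5252i|11⟩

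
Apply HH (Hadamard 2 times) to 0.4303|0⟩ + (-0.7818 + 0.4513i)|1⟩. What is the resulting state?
0.4303|0⟩ + (-0.7818 + 0.4513i)|1⟩

H² = I, so an even number of Hadamards cancels: H^2 = I and the state is unchanged.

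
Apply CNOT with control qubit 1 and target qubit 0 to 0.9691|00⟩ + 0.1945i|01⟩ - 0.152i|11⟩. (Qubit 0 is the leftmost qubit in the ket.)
0.9691|00⟩ - 0.152i|01⟩ + 0.1945i|11⟩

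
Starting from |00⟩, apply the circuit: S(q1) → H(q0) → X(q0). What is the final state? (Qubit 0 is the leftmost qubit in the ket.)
1/√2|00⟩ + 1/√2|10⟩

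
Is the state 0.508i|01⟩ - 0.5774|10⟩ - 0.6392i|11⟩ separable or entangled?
Entangled

Writing the state as a|00⟩ + b|01⟩ + c|10⟩ + d|11⟩, it is a product state iff ad − bc = 0.
Here (a, b, c, d) = (0, 0.508i, -0.5774, -0.6392i): ad − bc = (0)(-0.6392i) − (0.508i)(-0.5774) = 0.2933i ≠ 0, so the state is entangled.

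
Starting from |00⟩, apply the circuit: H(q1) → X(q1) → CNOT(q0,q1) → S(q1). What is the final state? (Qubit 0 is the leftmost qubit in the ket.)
1/√2|00⟩ + (1/√2)i|01⟩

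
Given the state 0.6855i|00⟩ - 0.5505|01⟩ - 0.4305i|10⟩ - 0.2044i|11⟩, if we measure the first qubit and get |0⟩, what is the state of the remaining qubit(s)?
0.7797i|0⟩ - 0.6262|1⟩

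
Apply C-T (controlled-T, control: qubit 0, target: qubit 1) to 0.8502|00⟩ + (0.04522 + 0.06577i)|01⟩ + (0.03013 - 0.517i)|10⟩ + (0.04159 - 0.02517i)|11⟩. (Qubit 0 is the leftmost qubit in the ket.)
0.8502|00⟩ + (0.04522 + 0.06577i)|01⟩ + (0.03013 - 0.517i)|10⟩ + (0.04721 + 0.01161i)|11⟩

C-T leaves the control-|0⟩ kets |00⟩, |01⟩ unchanged and applies T to qubit 1 on the control-|1⟩ pair (|10⟩, |11⟩).
T = [[1, 0], [0, (1/√2 + (1/√2)i)]].
With a = amp(|10⟩) = (0.03013 - 0.517i) and b = amp(|11⟩) = (0.04159 - 0.02517i):
new amp(|10⟩) = (1)·a = (0.03013 - 0.517i)
new amp(|11⟩) = (1/√2 + (1/√2)i)·b = (0.04721 + 0.01161i)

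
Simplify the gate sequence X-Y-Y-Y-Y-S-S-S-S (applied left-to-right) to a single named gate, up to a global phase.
X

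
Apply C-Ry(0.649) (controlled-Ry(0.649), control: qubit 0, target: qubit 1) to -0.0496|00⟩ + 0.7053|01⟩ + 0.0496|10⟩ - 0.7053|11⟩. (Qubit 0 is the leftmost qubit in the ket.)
-0.0496|00⟩ + 0.7053|01⟩ + 0.2719|10⟩ - 0.6527|11⟩

C-Ry(0.649) leaves the control-|0⟩ kets |00⟩, |01⟩ unchanged and applies Ry(0.649) to qubit 1 on the control-|1⟩ pair (|10⟩, |11⟩).
Ry(0.649) = [[cos(θ/2), −sin(θ/2)], [sin(θ/2), cos(θ/2)]]; θ = 0.649, cos(θ/2) ≈ 0.94781, sin(θ/2) ≈ 0.318835.
With a = amp(|10⟩) = 0.0496 and b = amp(|11⟩) = -0.7053:
new amp(|10⟩) = (0.94781)·a + (-0.318835)·b = 0.2719
new amp(|11⟩) = (0.318835)·a + (0.94781)·b = -0.6527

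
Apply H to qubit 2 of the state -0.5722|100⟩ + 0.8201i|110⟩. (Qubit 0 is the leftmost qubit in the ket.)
-0.4046|100⟩ - 0.4046|101⟩ + 0.5799i|110⟩ + 0.5799i|111⟩

H on qubit 2 mixes each pair of kets that differ only in qubit 2: amplitudes (a, b) of (|…0…⟩, |…1…⟩) become ((a + b)/√2, (a − b)/√2). Kets absent from the input have amplitude 0.
(|100⟩, |101⟩): (a, b) = (-0.5722, 0) → (-0.4046, -0.4046)
(|110⟩, |111⟩): (a, b) = (0.8201i, 0) → (0.5799i, 0.5799i)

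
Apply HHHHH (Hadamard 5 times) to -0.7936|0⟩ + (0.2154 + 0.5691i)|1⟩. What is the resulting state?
(-0.4088 + 0.4024i)|0⟩ + (-0.7135 - 0.4024i)|1⟩

H² = I, so H^5 = H: a single Hadamard. With (a, b) = (-0.7936, (0.2154 + 0.5691i)), H gives ((a + b)/√2, (a − b)/√2) = ((-0.4088 + 0.4024i), (-0.7135 - 0.4024i)).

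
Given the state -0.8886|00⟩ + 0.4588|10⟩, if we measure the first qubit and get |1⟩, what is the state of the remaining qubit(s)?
|0⟩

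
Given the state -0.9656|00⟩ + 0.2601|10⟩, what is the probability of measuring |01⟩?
0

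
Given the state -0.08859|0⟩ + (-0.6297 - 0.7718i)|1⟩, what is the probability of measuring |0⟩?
0.007848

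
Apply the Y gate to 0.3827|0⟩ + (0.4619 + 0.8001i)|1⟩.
(0.8001 - 0.4619i)|0⟩ + 0.3827i|1⟩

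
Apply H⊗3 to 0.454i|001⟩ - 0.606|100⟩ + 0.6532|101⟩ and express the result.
(0.01669 + 0.1605i)|000⟩ + (-0.4452 - 0.1605i)|001⟩ + (0.01669 + 0.1605i)|010⟩ + (-0.4452 - 0.1605i)|011⟩ + (-0.01669 + 0.1605i)|100⟩ + (0.4452 - 0.1605i)|101⟩ + (-0.01669 + 0.1605i)|110⟩ + (0.4452 - 0.1605i)|111⟩

H⊗3 gives amp(|y⟩) = (1/2√2) Σ_x (−1)^(x·y) amp(|x⟩), where x·y is the number of positions in which both x and y have a 1.
|000⟩: (0.454i - 0.606 + 0.6532)/(2√2) = (0.01669 + 0.1605i)
|001⟩: (-0.454i - 0.606 - 0.6532)/(2√2) = (-0.4452 - 0.1605i)
|010⟩: (0.454i - 0.606 + 0.6532)/(2√2) = (0.01669 + 0.1605i)
|011⟩: (-0.454i - 0.606 - 0.6532)/(2√2) = (-0.4452 - 0.1605i)
|100⟩: (0.454i + 0.606 - 0.6532)/(2√2) = (-0.01669 + 0.1605i)
|101⟩: (-0.454i + 0.606 + 0.6532)/(2√2) = (0.4452 - 0.1605i)
|110⟩: (0.454i + 0.606 - 0.6532)/(2√2) = (-0.01669 + 0.1605i)
|111⟩: (-0.454i + 0.606 + 0.6532)/(2√2) = (0.4452 - 0.1605i)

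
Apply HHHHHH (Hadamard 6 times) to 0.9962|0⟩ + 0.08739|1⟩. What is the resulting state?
0.9962|0⟩ + 0.08739|1⟩

H² = I, so an even number of Hadamards cancels: H^6 = I and the state is unchanged.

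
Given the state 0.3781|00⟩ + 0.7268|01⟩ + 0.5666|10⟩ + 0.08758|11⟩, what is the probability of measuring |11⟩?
0.00767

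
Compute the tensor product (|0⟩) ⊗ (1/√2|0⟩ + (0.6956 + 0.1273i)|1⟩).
1/√2|00⟩ + (0.6956 + 0.1273i)|01⟩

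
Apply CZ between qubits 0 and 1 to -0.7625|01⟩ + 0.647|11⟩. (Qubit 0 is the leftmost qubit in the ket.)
-0.7625|01⟩ - 0.647|11⟩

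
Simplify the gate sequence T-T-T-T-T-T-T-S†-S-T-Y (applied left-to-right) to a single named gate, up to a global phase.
Y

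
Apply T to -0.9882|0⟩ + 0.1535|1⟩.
-0.9882|0⟩ + (0.1085 + 0.1085i)|1⟩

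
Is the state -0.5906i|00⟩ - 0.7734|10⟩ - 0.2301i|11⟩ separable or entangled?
Entangled

Writing the state as a|00⟩ + b|01⟩ + c|10⟩ + d|11⟩, it is a product state iff ad − bc = 0.
Here (a, b, c, d) = (-0.5906i, 0, -0.7734, -0.2301i): ad − bc = (-0.5906i)(-0.2301i) − (0)(-0.7734) = -0.1359 ≠ 0, so the state is entangled.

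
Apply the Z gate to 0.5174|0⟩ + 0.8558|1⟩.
0.5174|0⟩ - 0.8558|1⟩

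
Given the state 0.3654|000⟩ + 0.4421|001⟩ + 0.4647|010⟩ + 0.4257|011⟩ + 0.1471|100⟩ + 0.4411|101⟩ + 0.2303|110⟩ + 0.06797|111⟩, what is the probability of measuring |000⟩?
0.1335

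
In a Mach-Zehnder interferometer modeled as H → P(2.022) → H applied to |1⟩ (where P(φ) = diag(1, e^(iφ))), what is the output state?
(0.718 - 0.45i)|0⟩ + (0.282 + 0.45i)|1⟩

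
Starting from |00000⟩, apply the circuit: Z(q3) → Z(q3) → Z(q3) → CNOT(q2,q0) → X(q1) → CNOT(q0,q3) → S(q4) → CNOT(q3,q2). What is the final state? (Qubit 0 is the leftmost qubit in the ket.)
|01000⟩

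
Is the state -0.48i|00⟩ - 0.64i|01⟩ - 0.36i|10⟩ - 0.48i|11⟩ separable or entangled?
Separable

Writing the state as a|00⟩ + b|01⟩ + c|10⟩ + d|11⟩, it is a product state iff ad − bc = 0.
Here (a, b, c, d) = (-0.48i, -0.64i, -0.36i, -0.48i): ad − bc = (-0.48i)(-0.48i) − (-0.64i)(-0.36i) = 0, so the state is separable.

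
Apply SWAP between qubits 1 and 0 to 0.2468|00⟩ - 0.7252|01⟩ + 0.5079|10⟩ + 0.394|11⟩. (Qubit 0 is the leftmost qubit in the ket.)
0.2468|00⟩ + 0.5079|01⟩ - 0.7252|10⟩ + 0.394|11⟩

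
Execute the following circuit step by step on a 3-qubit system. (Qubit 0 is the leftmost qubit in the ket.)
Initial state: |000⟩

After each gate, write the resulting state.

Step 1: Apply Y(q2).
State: i|001⟩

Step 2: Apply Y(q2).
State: |000⟩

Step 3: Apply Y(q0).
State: i|100⟩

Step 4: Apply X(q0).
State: i|000⟩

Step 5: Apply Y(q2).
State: -|001⟩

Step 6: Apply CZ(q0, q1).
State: -|001⟩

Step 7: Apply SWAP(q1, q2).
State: -|010⟩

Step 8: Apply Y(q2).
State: -i|011⟩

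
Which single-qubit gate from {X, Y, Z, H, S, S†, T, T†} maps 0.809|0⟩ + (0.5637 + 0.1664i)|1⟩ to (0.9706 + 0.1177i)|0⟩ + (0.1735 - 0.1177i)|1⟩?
H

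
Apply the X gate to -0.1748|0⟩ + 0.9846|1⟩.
0.9846|0⟩ - 0.1748|1⟩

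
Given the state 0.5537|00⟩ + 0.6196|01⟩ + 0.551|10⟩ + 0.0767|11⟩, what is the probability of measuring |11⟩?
0.005883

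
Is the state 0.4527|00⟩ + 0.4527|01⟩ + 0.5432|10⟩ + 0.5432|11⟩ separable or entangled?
Separable

Writing the state as a|00⟩ + b|01⟩ + c|10⟩ + d|11⟩, it is a product state iff ad − bc = 0.
Here (a, b, c, d) = (0.4527, 0.4527, 0.5432, 0.5432): ad − bc = (0.4527)(0.5432) − (0.4527)(0.5432) = 0, so the state is separable.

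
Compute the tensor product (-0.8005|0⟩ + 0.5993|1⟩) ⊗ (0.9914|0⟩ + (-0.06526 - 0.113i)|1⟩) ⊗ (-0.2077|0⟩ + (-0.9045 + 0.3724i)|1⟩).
0.1648|000⟩ + (0.7178 - 0.2955i)|001⟩ + (-0.01085 - 0.01879i)|010⟩ + (-0.08094 - 0.06236i)|011⟩ - 0.1234|100⟩ + (-0.5374 + 0.2213i)|101⟩ + (0.008123 + 0.01407i)|110⟩ + (0.06059 + 0.04669i)|111⟩

amp(|b₁b₂…⟩) = product of the factor amplitudes for bits b₁, b₂, …; only kets whose every factor amplitude is nonzero survive.
|000⟩: (-0.8005)(0.9914)(-0.2077) = 0.1648
|001⟩: (-0.8005)(0.9914)(-0.9045 + 0.3724i) = (0.7178 - 0.2955i)
|010⟩: (-0.8005)(-0.06526 - 0.113i)(-0.2077) = (-0.01085 - 0.01879i)
|011⟩: (-0.8005)(-0.06526 - 0.113i)(-0.9045 + 0.3724i) = (-0.08094 - 0.06236i)
|100⟩: (0.5993)(0.9914)(-0.2077) = -0.1234
|101⟩: (0.5993)(0.9914)(-0.9045 + 0.3724i) = (-0.5374 + 0.2213i)
|110⟩: (0.5993)(-0.06526 - 0.113i)(-0.2077) = (0.008123 + 0.01407i)
|111⟩: (0.5993)(-0.06526 - 0.113i)(-0.9045 + 0.3724i) = (0.06059 + 0.04669i)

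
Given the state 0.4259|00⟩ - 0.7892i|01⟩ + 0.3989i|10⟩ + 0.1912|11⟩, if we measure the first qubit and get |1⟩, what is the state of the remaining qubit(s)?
0.9018i|0⟩ + 0.4322|1⟩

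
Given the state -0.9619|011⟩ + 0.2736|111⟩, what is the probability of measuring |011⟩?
0.9253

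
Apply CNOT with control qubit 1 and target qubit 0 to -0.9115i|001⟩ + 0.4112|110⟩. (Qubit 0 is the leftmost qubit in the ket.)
-0.9115i|001⟩ + 0.4112|010⟩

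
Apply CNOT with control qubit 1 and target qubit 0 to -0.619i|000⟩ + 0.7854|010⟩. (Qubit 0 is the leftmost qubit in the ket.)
-0.619i|000⟩ + 0.7854|110⟩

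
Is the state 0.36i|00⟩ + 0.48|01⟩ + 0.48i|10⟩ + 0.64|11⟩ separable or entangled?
Separable

Writing the state as a|00⟩ + b|01⟩ + c|10⟩ + d|11⟩, it is a product state iff ad − bc = 0.
Here (a, b, c, d) = (0.36i, 0.48, 0.48i, 0.64): ad − bc = (0.36i)(0.64) − (0.48)(0.48i) = 0, so the state is separable.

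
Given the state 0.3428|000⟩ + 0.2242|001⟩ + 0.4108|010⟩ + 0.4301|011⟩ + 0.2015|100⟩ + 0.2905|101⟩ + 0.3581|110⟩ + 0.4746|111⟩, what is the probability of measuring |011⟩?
0.185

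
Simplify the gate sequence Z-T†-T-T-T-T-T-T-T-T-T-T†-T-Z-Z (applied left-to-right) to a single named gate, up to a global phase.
Z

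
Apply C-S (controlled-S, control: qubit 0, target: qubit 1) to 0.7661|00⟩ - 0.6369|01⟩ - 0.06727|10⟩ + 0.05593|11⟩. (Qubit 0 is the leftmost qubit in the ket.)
0.7661|00⟩ - 0.6369|01⟩ - 0.06727|10⟩ + 0.05593i|11⟩

C-S leaves the control-|0⟩ kets |00⟩, |01⟩ unchanged and applies S to qubit 1 on the control-|1⟩ pair (|10⟩, |11⟩).
S = [[1, 0], [0, i]].
With a = amp(|10⟩) = -0.06727 and b = amp(|11⟩) = 0.05593:
new amp(|10⟩) = (1)·a = -0.06727
new amp(|11⟩) = (i)·b = 0.05593i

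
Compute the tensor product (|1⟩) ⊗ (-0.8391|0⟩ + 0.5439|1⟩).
-0.8391|10⟩ + 0.5439|11⟩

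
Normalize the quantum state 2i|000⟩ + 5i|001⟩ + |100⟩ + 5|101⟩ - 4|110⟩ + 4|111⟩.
0.2144i|000⟩ + 0.5361i|001⟩ + 0.1072|100⟩ + 0.5361|101⟩ - 0.4288|110⟩ + 0.4288|111⟩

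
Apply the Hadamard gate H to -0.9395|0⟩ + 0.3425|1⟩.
-0.4221|0⟩ - 0.9065|1⟩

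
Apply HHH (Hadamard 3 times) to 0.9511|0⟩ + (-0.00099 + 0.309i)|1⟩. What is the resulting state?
(0.6718 + 0.2185i)|0⟩ + (0.6732 - 0.2185i)|1⟩

H² = I, so H^3 = H: a single Hadamard. With (a, b) = (0.9511, (-0.00099 + 0.309i)), H gives ((a + b)/√2, (a − b)/√2) = ((0.6718 + 0.2185i), (0.6732 - 0.2185i)).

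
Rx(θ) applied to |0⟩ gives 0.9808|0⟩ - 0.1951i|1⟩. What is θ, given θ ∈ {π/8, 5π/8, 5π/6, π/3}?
π/8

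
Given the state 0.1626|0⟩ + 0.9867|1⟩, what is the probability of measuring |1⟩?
0.9736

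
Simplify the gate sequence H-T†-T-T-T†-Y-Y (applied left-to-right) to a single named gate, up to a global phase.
H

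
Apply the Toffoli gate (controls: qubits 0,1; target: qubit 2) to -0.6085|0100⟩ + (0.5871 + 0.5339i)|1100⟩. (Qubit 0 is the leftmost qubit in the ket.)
-0.6085|0100⟩ + (0.5871 + 0.5339i)|1110⟩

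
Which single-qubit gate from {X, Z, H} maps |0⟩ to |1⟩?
X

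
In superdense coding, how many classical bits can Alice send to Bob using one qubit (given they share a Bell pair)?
2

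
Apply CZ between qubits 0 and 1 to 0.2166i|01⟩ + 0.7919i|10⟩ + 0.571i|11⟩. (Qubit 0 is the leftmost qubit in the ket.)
0.2166i|01⟩ + 0.7919i|10⟩ - 0.571i|11⟩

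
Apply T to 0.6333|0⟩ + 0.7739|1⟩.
0.6333|0⟩ + (0.5472 + 0.5472i)|1⟩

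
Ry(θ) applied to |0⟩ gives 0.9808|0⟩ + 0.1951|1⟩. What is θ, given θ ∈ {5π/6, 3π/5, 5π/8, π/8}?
π/8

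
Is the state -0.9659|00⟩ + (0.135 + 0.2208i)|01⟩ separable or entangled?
Separable

Writing the state as a|00⟩ + b|01⟩ + c|10⟩ + d|11⟩, it is a product state iff ad − bc = 0.
Here (a, b, c, d) = (-0.9659, (0.135 + 0.2208i), 0, 0): ad − bc = (-0.9659)(0) − (0.135 + 0.2208i)(0) = 0, so the state is separable.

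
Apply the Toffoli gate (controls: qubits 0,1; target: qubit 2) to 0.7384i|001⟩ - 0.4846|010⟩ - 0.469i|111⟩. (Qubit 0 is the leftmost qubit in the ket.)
0.7384i|001⟩ - 0.4846|010⟩ - 0.469i|110⟩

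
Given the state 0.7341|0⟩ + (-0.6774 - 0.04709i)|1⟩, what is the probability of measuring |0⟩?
0.5389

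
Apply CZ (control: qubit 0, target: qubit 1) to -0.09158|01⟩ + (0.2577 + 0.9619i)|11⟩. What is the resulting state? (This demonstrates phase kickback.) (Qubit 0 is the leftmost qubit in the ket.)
-0.09158|01⟩ + (-0.2577 - 0.9619i)|11⟩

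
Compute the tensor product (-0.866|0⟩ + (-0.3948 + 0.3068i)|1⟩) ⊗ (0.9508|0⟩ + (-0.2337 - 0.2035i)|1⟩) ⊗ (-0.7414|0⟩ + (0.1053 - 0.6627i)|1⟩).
0.6105|000⟩ + (-0.0867 + 0.5457i)|001⟩ + (-0.15 - 0.1307i)|010⟩ + (0.1381 - 0.1156i)|011⟩ + (0.2783 - 0.2163i)|100⟩ + (0.1538 + 0.2795i)|101⟩ + (-0.1147 - 0.006408i)|110⟩ + (0.02202 - 0.1016i)|111⟩

amp(|b₁b₂…⟩) = product of the factor amplitudes for bits b₁, b₂, …; only kets whose every factor amplitude is nonzero survive.
|000⟩: (-0.866)(0.9508)(-0.7414) = 0.6105
|001⟩: (-0.866)(0.9508)(0.1053 - 0.6627i) = (-0.0867 + 0.5457i)
|010⟩: (-0.866)(-0.2337 - 0.2035i)(-0.7414) = (-0.15 - 0.1307i)
|011⟩: (-0.866)(-0.2337 - 0.2035i)(0.1053 - 0.6627i) = (0.1381 - 0.1156i)
|100⟩: (-0.3948 + 0.3068i)(0.9508)(-0.7414) = (0.2783 - 0.2163i)
|101⟩: (-0.3948 + 0.3068i)(0.9508)(0.1053 - 0.6627i) = (0.1538 + 0.2795i)
|110⟩: (-0.3948 + 0.3068i)(-0.2337 - 0.2035i)(-0.7414) = (-0.1147 - 0.006408i)
|111⟩: (-0.3948 + 0.3068i)(-0.2337 - 0.2035i)(0.1053 - 0.6627i) = (0.02202 - 0.1016i)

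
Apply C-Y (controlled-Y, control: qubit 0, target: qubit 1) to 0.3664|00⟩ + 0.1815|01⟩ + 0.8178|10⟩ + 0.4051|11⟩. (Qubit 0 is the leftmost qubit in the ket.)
0.3664|00⟩ + 0.1815|01⟩ - 0.4051i|10⟩ + 0.8178i|11⟩

C-Y leaves the control-|0⟩ kets |00⟩, |01⟩ unchanged and applies Y to qubit 1 on the control-|1⟩ pair (|10⟩, |11⟩).
Y = [[0, -i], [i, 0]].
With a = amp(|10⟩) = 0.8178 and b = amp(|11⟩) = 0.4051:
new amp(|10⟩) = (-i)·b = -0.4051i
new amp(|11⟩) = (i)·a = 0.8178i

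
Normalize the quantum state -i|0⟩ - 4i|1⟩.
-0.2425i|0⟩ - 0.9701i|1⟩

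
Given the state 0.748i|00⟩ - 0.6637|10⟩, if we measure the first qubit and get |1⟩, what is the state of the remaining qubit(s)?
-|0⟩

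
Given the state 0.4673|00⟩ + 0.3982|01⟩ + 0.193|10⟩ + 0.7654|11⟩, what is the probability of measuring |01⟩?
0.1586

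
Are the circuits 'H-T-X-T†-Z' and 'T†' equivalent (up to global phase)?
No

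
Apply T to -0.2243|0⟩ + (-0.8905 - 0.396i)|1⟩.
-0.2243|0⟩ + (-0.3497 - 0.9097i)|1⟩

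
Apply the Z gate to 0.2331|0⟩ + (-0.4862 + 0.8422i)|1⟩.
0.2331|0⟩ + (0.4862 - 0.8422i)|1⟩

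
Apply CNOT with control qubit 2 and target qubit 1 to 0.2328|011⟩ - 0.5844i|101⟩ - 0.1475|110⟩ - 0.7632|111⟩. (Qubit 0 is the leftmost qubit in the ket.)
0.2328|001⟩ - 0.7632|101⟩ - 0.1475|110⟩ - 0.5844i|111⟩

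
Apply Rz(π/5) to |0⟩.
(0.9511 - 0.309i)|0⟩

Rz(π/5) = [[e^(−iθ/2), 0], [0, e^(iθ/2)]] with e^(±iθ/2) = cos(θ/2) ± i·sin(θ/2); θ = π/5, cos(θ/2) ≈ 0.951057, sin(θ/2) ≈ 0.309017.
With a = amp(|0⟩) = 1 and b = amp(|1⟩) = 0:
new amp(|0⟩) = (0.951057 - 0.309017i)·a = (0.9511 - 0.309i)
new amp(|1⟩) = (0.951057 + 0.309017i)·b = 0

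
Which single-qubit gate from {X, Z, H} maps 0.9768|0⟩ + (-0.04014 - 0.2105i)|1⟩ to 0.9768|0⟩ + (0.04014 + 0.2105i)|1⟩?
Z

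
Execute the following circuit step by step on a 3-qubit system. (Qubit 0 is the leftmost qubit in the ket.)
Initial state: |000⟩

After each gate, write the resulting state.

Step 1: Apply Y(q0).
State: i|100⟩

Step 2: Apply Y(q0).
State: |000⟩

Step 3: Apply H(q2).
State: 1/√2|000⟩ + 1/√2|001⟩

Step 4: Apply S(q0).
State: 1/√2|000⟩ + 1/√2|001⟩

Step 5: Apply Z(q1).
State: 1/√2|000⟩ + 1/√2|001⟩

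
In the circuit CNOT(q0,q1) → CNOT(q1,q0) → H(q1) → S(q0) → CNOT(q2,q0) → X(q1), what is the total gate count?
6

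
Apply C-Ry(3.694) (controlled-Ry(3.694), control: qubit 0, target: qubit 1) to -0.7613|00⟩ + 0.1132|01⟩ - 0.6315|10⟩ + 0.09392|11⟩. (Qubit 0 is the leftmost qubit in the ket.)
-0.7613|00⟩ + 0.1132|01⟩ + 0.08185|10⟩ - 0.6332|11⟩

C-Ry(3.694) leaves the control-|0⟩ kets |00⟩, |01⟩ unchanged and applies Ry(3.694) to qubit 1 on the control-|1⟩ pair (|10⟩, |11⟩).
Ry(3.694) = [[cos(θ/2), −sin(θ/2)], [sin(θ/2), cos(θ/2)]]; θ = 3.694, cos(θ/2) ≈ -0.272705, sin(θ/2) ≈ 0.962098.
With a = amp(|10⟩) = -0.6315 and b = amp(|11⟩) = 0.09392:
new amp(|10⟩) = (-0.272705)·a + (-0.962098)·b = 0.08185
new amp(|11⟩) = (0.962098)·a + (-0.272705)·b = -0.6332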